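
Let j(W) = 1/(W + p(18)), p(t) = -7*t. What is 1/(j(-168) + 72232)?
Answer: 294/21236207 ≈ 1.3844e-5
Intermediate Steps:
j(W) = 1/(-126 + W) (j(W) = 1/(W - 7*18) = 1/(W - 126) = 1/(-126 + W))
1/(j(-168) + 72232) = 1/(1/(-126 - 168) + 72232) = 1/(1/(-294) + 72232) = 1/(-1/294 + 72232) = 1/(21236207/294) = 294/21236207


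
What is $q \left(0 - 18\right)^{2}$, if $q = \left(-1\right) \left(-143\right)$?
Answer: $46332$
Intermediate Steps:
$q = 143$
$q \left(0 - 18\right)^{2} = 143 \left(0 - 18\right)^{2} = 143 \left(-18\right)^{2} = 143 \cdot 324 = 46332$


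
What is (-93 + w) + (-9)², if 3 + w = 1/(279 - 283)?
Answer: -61/4 ≈ -15.250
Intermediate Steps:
w = -13/4 (w = -3 + 1/(279 - 283) = -3 + 1/(-4) = -3 - ¼ = -13/4 ≈ -3.2500)
(-93 + w) + (-9)² = (-93 - 13/4) + (-9)² = -385/4 + 81 = -61/4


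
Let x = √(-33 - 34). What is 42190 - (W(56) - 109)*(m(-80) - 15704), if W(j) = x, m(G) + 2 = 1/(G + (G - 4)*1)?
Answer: -273841405/164 + 2575785*I*√67/164 ≈ -1.6698e+6 + 1.2856e+5*I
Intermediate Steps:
m(G) = -2 + 1/(-4 + 2*G) (m(G) = -2 + 1/(G + (G - 4)*1) = -2 + 1/(G + (-4 + G)*1) = -2 + 1/(G + (-4 + G)) = -2 + 1/(-4 + 2*G))
x = I*√67 (x = √(-67) = I*√67 ≈ 8.1853*I)
W(j) = I*√67
42190 - (W(56) - 109)*(m(-80) - 15704) = 42190 - (I*√67 - 109)*((9 - 4*(-80))/(2*(-2 - 80)) - 15704) = 42190 - (-109 + I*√67)*((½)*(9 + 320)/(-82) - 15704) = 42190 - (-109 + I*√67)*((½)*(-1/82)*329 - 15704) = 42190 - (-109 + I*√67)*(-329/164 - 15704) = 42190 - (-109 + I*√67)*(-2575785)/164 = 42190 - (280760565/164 - 2575785*I*√67/164) = 42190 + (-280760565/164 + 2575785*I*√67/164) = -273841405/164 + 2575785*I*√67/164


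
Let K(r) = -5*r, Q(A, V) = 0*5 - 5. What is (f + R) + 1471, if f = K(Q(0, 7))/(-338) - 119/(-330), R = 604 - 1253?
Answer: 22929463/27885 ≈ 822.29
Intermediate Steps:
Q(A, V) = -5 (Q(A, V) = 0 - 5 = -5)
R = -649
f = 7993/27885 (f = -5*(-5)/(-338) - 119/(-330) = 25*(-1/338) - 119*(-1/330) = -25/338 + 119/330 = 7993/27885 ≈ 0.28664)
(f + R) + 1471 = (7993/27885 - 649) + 1471 = -18089372/27885 + 1471 = 22929463/27885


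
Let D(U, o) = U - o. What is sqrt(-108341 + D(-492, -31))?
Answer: I*sqrt(108802) ≈ 329.85*I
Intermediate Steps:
sqrt(-108341 + D(-492, -31)) = sqrt(-108341 + (-492 - 1*(-31))) = sqrt(-108341 + (-492 + 31)) = sqrt(-108341 - 461) = sqrt(-108802) = I*sqrt(108802)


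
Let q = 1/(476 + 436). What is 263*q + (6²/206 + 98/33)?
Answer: 1182377/344432 ≈ 3.4328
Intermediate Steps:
q = 1/912 ≈ 0.0010965
263*q + (6²/206 + 98/33) = 263*(1/912) + (6²/206 + 98/33) = 263/912 + (36*(1/206) + 98*(1/33)) = 263/912 + (18/103 + 98/33) = 263/912 + 10688/3399 = 1182377/344432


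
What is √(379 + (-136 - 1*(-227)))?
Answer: √470 ≈ 21.679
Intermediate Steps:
√(379 + (-136 - 1*(-227))) = √(379 + (-136 + 227)) = √(379 + 91) = √470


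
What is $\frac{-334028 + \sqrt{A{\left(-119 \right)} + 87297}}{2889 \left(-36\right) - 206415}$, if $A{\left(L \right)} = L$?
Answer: $\frac{334028}{310419} - \frac{\sqrt{87178}}{310419} \approx 1.0751$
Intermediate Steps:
$\frac{-334028 + \sqrt{A{\left(-119 \right)} + 87297}}{2889 \left(-36\right) - 206415} = \frac{-334028 + \sqrt{-119 + 87297}}{2889 \left(-36\right) - 206415} = \frac{-334028 + \sqrt{87178}}{-104004 - 206415} = \frac{-334028 + \sqrt{87178}}{-310419} = \left(-334028 + \sqrt{87178}\right) \left(- \frac{1}{310419}\right) = \frac{334028}{310419} - \frac{\sqrt{87178}}{310419}$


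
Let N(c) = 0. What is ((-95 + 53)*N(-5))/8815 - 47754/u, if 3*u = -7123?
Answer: 143262/7123 ≈ 20.113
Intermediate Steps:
u = -7123/3 (u = (⅓)*(-7123) = -7123/3 ≈ -2374.3)
((-95 + 53)*N(-5))/8815 - 47754/u = ((-95 + 53)*0)/8815 - 47754/(-7123/3) = -42*0*(1/8815) - 47754*(-3/7123) = 0*(1/8815) + 143262/7123 = 0 + 143262/7123 = 143262/7123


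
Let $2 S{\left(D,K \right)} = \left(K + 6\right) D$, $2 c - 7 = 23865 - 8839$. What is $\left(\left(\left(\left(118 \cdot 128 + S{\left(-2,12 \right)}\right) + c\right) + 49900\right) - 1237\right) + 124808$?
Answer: $\frac{392147}{2} \approx 1.9607 \cdot 10^{5}$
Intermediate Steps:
$c = \frac{15033}{2}$ ($c = \frac{7}{2} + \frac{23865 - 8839}{2} = \frac{7}{2} + \frac{1}{2} \cdot 15026 = \frac{7}{2} + 7513 = \frac{15033}{2} \approx 7516.5$)
$S{\left(D,K \right)} = \frac{D \left(6 + K\right)}{2}$ ($S{\left(D,K \right)} = \frac{\left(K + 6\right) D}{2} = \frac{\left(6 + K\right) D}{2} = \frac{D \left(6 + K\right)}{2}$)
$\left(\left(\left(\left(118 \cdot 128 + S{\left(-2,12 \right)}\right) + c\right) + 49900\right) - 1237\right) + 124808 = \left(\left(\left(\left(118 \cdot 128 + \frac{1}{2} \left(-2\right) \left(6 + 12\right)\right) + \frac{15033}{2}\right) + 49900\right) - 1237\right) + 124808 = \left(\left(\left(\left(15104 + \frac{1}{2} \left(-2\right) 18\right) + \frac{15033}{2}\right) + 49900\right) - 1237\right) + 124808 = \left(\left(\left(\left(15104 - 18\right) + \frac{15033}{2}\right) + 49900\right) - 1237\right) + 124808 = \left(\left(\left(15086 + \frac{15033}{2}\right) + 49900\right) - 1237\right) + 124808 = \left(\left(\frac{45205}{2} + 49900\right) - 1237\right) + 124808 = \left(\frac{145005}{2} - 1237\right) + 124808 = \frac{142531}{2} + 124808 = \frac{392147}{2}$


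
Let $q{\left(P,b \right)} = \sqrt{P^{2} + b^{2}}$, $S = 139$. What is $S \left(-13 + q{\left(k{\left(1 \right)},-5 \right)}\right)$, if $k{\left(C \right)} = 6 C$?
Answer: $-1807 + 139 \sqrt{61} \approx -721.38$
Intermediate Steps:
$S \left(-13 + q{\left(k{\left(1 \right)},-5 \right)}\right) = 139 \left(-13 + \sqrt{\left(6 \cdot 1\right)^{2} + \left(-5\right)^{2}}\right) = 139 \left(-13 + \sqrt{6^{2} + 25}\right) = 139 \left(-13 + \sqrt{36 + 25}\right) = 139 \left(-13 + \sqrt{61}\right) = -1807 + 139 \sqrt{61}$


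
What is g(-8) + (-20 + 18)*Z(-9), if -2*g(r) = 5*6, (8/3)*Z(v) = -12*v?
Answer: -96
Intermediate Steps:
Z(v) = -9*v/2 (Z(v) = 3*(-12*v)/8 = -9*v/2)
g(r) = -15 (g(r) = -5*6/2 = -½*30 = -15)
g(-8) + (-20 + 18)*Z(-9) = -15 + (-20 + 18)*(-9/2*(-9)) = -15 - 2*81/2 = -15 - 81 = -96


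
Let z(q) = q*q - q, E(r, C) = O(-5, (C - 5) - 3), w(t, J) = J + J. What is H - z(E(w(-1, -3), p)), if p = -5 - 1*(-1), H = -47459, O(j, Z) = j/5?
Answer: -47461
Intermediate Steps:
w(t, J) = 2*J
O(j, Z) = j/5 (O(j, Z) = j*(⅕) = j/5)
p = -4 (p = -5 + 1 = -4)
E(r, C) = -1 (E(r, C) = (⅕)*(-5) = -1)
z(q) = q² - q
H - z(E(w(-1, -3), p)) = -47459 - (-1)*(-1 - 1) = -47459 - (-1)*(-2) = -47459 - 1*2 = -47459 - 2 = -47461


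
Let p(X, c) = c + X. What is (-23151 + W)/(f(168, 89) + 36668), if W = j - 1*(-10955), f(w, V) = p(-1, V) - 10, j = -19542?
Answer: -15869/18373 ≈ -0.86371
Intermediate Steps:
p(X, c) = X + c
f(w, V) = -11 + V (f(w, V) = (-1 + V) - 10 = -11 + V)
W = -8587 (W = -19542 - 1*(-10955) = -19542 + 10955 = -8587)
(-23151 + W)/(f(168, 89) + 36668) = (-23151 - 8587)/((-11 + 89) + 36668) = -31738/(78 + 36668) = -31738/36746 = -31738*1/36746 = -15869/18373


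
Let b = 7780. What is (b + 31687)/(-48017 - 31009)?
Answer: -39467/79026 ≈ -0.49942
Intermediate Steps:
(b + 31687)/(-48017 - 31009) = (7780 + 31687)/(-48017 - 31009) = 39467/(-79026) = 39467*(-1/79026) = -39467/79026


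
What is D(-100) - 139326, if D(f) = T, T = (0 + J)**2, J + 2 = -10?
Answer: -139182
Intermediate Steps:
J = -12 (J = -2 - 10 = -12)
T = 144 (T = (0 - 12)**2 = (-12)**2 = 144)
D(f) = 144
D(-100) - 139326 = 144 - 139326 = -139182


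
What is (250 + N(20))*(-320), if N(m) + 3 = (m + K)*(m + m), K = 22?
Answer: -616640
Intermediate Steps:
N(m) = -3 + 2*m*(22 + m) (N(m) = -3 + (m + 22)*(m + m) = -3 + (22 + m)*(2*m) = -3 + 2*m*(22 + m))
(250 + N(20))*(-320) = (250 + (-3 + 2*20² + 44*20))*(-320) = (250 + (-3 + 2*400 + 880))*(-320) = (250 + (-3 + 800 + 880))*(-320) = (250 + 1677)*(-320) = 1927*(-320) = -616640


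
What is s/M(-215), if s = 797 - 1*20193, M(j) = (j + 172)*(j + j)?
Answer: -9698/9245 ≈ -1.0490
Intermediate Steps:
M(j) = 2*j*(172 + j) (M(j) = (172 + j)*(2*j) = 2*j*(172 + j))
s = -19396 (s = 797 - 20193 = -19396)
s/M(-215) = -19396*(-1/(430*(172 - 215))) = -19396/(2*(-215)*(-43)) = -19396/18490 = -19396*1/18490 = -9698/9245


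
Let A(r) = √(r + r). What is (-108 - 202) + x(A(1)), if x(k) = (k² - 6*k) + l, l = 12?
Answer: -296 - 6*√2 ≈ -304.49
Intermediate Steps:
A(r) = √2*√r (A(r) = √(2*r) = √2*√r)
x(k) = 12 + k² - 6*k (x(k) = (k² - 6*k) + 12 = 12 + k² - 6*k)
(-108 - 202) + x(A(1)) = (-108 - 202) + (12 + (√2*√1)² - 6*√2*√1) = -310 + (12 + (√2*1)² - 6*√2) = -310 + (12 + (√2)² - 6*√2) = -310 + (12 + 2 - 6*√2) = -310 + (14 - 6*√2) = -296 - 6*√2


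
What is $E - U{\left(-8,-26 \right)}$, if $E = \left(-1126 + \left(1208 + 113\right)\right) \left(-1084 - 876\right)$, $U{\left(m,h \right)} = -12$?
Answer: $-382188$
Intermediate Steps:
$E = -382200$ ($E = \left(-1126 + 1321\right) \left(-1960\right) = 195 \left(-1960\right) = -382200$)
$E - U{\left(-8,-26 \right)} = -382200 - -12 = -382200 + 12 = -382188$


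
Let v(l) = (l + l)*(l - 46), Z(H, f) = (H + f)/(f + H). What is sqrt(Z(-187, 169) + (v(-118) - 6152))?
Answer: 3*sqrt(3617) ≈ 180.42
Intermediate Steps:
Z(H, f) = 1 (Z(H, f) = (H + f)/(H + f) = 1)
v(l) = 2*l*(-46 + l) (v(l) = (2*l)*(-46 + l) = 2*l*(-46 + l))
sqrt(Z(-187, 169) + (v(-118) - 6152)) = sqrt(1 + (2*(-118)*(-46 - 118) - 6152)) = sqrt(1 + (2*(-118)*(-164) - 6152)) = sqrt(1 + (38704 - 6152)) = sqrt(1 + 32552) = sqrt(32553) = 3*sqrt(3617)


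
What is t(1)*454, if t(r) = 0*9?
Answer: 0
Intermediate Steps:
t(r) = 0
t(1)*454 = 0*454 = 0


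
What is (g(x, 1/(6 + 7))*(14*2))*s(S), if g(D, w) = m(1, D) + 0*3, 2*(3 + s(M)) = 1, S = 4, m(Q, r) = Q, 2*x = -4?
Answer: -70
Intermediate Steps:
x = -2 (x = (½)*(-4) = -2)
s(M) = -5/2 (s(M) = -3 + (½)*1 = -3 + ½ = -5/2)
g(D, w) = 1 (g(D, w) = 1 + 0*3 = 1 + 0 = 1)
(g(x, 1/(6 + 7))*(14*2))*s(S) = (1*(14*2))*(-5/2) = (1*28)*(-5/2) = 28*(-5/2) = -70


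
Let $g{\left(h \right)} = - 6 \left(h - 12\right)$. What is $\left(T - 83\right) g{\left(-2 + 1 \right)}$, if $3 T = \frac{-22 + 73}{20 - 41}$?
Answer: $- \frac{45760}{7} \approx -6537.1$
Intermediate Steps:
$T = - \frac{17}{21}$ ($T = \frac{\left(-22 + 73\right) \frac{1}{20 - 41}}{3} = \frac{51 \frac{1}{-21}}{3} = \frac{51 \left(- \frac{1}{21}\right)}{3} = \frac{1}{3} \left(- \frac{17}{7}\right) = - \frac{17}{21} \approx -0.80952$)
$g{\left(h \right)} = 72 - 6 h$ ($g{\left(h \right)} = - 6 \left(-12 + h\right) = 72 - 6 h$)
$\left(T - 83\right) g{\left(-2 + 1 \right)} = \left(- \frac{17}{21} - 83\right) \left(72 - 6 \left(-2 + 1\right)\right) = - \frac{1760 \left(72 - -6\right)}{21} = - \frac{1760 \left(72 + 6\right)}{21} = \left(- \frac{1760}{21}\right) 78 = - \frac{45760}{7}$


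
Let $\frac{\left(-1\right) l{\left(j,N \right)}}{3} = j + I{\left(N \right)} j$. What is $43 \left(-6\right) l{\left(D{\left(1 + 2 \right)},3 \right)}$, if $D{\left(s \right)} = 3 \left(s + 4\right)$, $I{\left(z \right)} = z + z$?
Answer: $113778$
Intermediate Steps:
$I{\left(z \right)} = 2 z$
$D{\left(s \right)} = 12 + 3 s$ ($D{\left(s \right)} = 3 \left(4 + s\right) = 12 + 3 s$)
$l{\left(j,N \right)} = - 3 j - 6 N j$ ($l{\left(j,N \right)} = - 3 \left(j + 2 N j\right) = - 3 j - 6 N j$)
$43 \left(-6\right) l{\left(D{\left(1 + 2 \right)},3 \right)} = 43 \left(-6\right) \left(- 3 \left(12 + 3 \left(1 + 2\right)\right) \left(1 + 2 \cdot 3\right)\right) = - 258 \left(- 3 \left(12 + 3 \cdot 3\right) \left(1 + 6\right)\right) = - 258 \left(\left(-3\right) \left(12 + 9\right) 7\right) = - 258 \left(\left(-3\right) 21 \cdot 7\right) = \left(-258\right) \left(-441\right) = 113778$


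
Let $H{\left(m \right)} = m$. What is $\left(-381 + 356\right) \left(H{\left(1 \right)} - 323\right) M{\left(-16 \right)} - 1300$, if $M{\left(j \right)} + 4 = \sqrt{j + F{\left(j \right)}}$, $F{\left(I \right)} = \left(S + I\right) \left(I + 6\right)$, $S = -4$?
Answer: $-33500 + 16100 \sqrt{46} \approx 75696.0$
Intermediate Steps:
$F{\left(I \right)} = \left(-4 + I\right) \left(6 + I\right)$ ($F{\left(I \right)} = \left(-4 + I\right) \left(I + 6\right) = \left(-4 + I\right) \left(6 + I\right)$)
$M{\left(j \right)} = -4 + \sqrt{-24 + j^{2} + 3 j}$ ($M{\left(j \right)} = -4 + \sqrt{j + \left(-24 + j^{2} + 2 j\right)} = -4 + \sqrt{-24 + j^{2} + 3 j}$)
$\left(-381 + 356\right) \left(H{\left(1 \right)} - 323\right) M{\left(-16 \right)} - 1300 = \left(-381 + 356\right) \left(1 - 323\right) \left(-4 + \sqrt{-24 + \left(-16\right)^{2} + 3 \left(-16\right)}\right) - 1300 = \left(-25\right) \left(-322\right) \left(-4 + \sqrt{-24 + 256 - 48}\right) - 1300 = 8050 \left(-4 + \sqrt{184}\right) - 1300 = 8050 \left(-4 + 2 \sqrt{46}\right) - 1300 = \left(-32200 + 16100 \sqrt{46}\right) - 1300 = -33500 + 16100 \sqrt{46}$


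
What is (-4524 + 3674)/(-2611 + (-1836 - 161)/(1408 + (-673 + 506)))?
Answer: 527425/1621124 ≈ 0.32535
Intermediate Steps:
(-4524 + 3674)/(-2611 + (-1836 - 161)/(1408 + (-673 + 506))) = -850/(-2611 - 1997/(1408 - 167)) = -850/(-2611 - 1997/1241) = -850/(-3242248/1241) = -850*(-1241/3242248) = 527425/1621124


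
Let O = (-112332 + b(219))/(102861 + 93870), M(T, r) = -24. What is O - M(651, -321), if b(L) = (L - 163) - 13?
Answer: 4609255/196731 ≈ 23.429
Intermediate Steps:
b(L) = -176 + L (b(L) = (-163 + L) - 13 = -176 + L)
O = -112289/196731 (O = (-112332 + (-176 + 219))/(102861 + 93870) = (-112332 + 43)/196731 = -112289*1/196731 = -112289/196731 ≈ -0.57077)
O - M(651, -321) = -112289/196731 - 1*(-24) = -112289/196731 + 24 = 4609255/196731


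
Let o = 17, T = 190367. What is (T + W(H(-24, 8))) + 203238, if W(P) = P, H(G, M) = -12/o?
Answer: 6691273/17 ≈ 3.9360e+5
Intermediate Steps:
H(G, M) = -12/17
(T + W(H(-24, 8))) + 203238 = (190367 - 12/17) + 203238 = 3236227/17 + 203238 = 6691273/17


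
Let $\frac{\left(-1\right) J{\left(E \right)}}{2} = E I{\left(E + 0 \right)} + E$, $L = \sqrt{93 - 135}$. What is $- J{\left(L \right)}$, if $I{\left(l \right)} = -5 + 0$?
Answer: $- 8 i \sqrt{42} \approx - 51.846 i$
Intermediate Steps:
$I{\left(l \right)} = -5$
$L = i \sqrt{42}$ ($L = \sqrt{-42} = i \sqrt{42} \approx 6.4807 i$)
$J{\left(E \right)} = 8 E$ ($J{\left(E \right)} = - 2 \left(E \left(-5\right) + E\right) = - 2 \left(- 5 E + E\right) = - 2 \left(- 4 E\right) = 8 E$)
$- J{\left(L \right)} = - 8 i \sqrt{42}$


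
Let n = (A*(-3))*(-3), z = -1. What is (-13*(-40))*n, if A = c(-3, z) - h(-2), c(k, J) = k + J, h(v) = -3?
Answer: -4680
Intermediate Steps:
c(k, J) = J + k
A = -1 (A = (-1 - 3) - 1*(-3) = -4 + 3 = -1)
n = -9 (n = -1*(-3)*(-3) = 3*(-3) = -9)
(-13*(-40))*n = -13*(-40)*(-9) = 520*(-9) = -4680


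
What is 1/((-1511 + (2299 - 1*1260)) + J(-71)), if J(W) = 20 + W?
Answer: -1/523 ≈ -0.0019120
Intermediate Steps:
1/((-1511 + (2299 - 1*1260)) + J(-71)) = 1/((-1511 + (2299 - 1*1260)) + (20 - 71)) = 1/((-1511 + (2299 - 1260)) - 51) = 1/((-1511 + 1039) - 51) = 1/(-472 - 51) = 1/(-523) = -1/523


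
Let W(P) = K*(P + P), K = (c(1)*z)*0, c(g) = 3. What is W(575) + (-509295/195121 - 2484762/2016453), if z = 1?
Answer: -503932892279/131150775271 ≈ -3.8424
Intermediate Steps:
K = 0 (K = (3*1)*0 = 3*0 = 0)
W(P) = 0 (W(P) = 0*(P + P) = 0*(2*P) = 0)
W(575) + (-509295/195121 - 2484762/2016453) = 0 + (-509295/195121 - 2484762/2016453) = 0 + (-509295*1/195121 - 2484762*1/2016453) = 0 + (-509295/195121 - 828254/672151) = 0 - 503932892279/131150775271 = -503932892279/131150775271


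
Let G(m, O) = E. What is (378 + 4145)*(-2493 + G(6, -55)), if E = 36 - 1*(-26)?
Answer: -10995413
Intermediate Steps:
E = 62 (E = 36 + 26 = 62)
G(m, O) = 62
(378 + 4145)*(-2493 + G(6, -55)) = (378 + 4145)*(-2493 + 62) = 4523*(-2431) = -10995413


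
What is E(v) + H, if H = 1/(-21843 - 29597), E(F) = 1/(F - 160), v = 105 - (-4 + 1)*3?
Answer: -25743/1183120 ≈ -0.021759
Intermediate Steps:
v = 114 (v = 105 - (-3)*3 = 105 - 1*(-9) = 105 + 9 = 114)
E(F) = 1/(-160 + F)
H = -1/51440 (H = 1/(-51440) = -1/51440 ≈ -1.9440e-5)
E(v) + H = 1/(-160 + 114) - 1/51440 = 1/(-46) - 1/51440 = -1/46 - 1/51440 = -25743/1183120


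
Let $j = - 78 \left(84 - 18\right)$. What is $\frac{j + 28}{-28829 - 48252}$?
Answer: $\frac{5120}{77081} \approx 0.066424$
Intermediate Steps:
$j = -5148$ ($j = \left(-78\right) 66 = -5148$)
$\frac{j + 28}{-28829 - 48252} = \frac{-5148 + 28}{-28829 - 48252} = - \frac{5120}{-77081} = \left(-5120\right) \left(- \frac{1}{77081}\right) = \frac{5120}{77081}$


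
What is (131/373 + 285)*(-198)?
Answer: -21074328/373 ≈ -56500.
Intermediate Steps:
(131/373 + 285)*(-198) = (106436/373)*(-198) = -21074328/373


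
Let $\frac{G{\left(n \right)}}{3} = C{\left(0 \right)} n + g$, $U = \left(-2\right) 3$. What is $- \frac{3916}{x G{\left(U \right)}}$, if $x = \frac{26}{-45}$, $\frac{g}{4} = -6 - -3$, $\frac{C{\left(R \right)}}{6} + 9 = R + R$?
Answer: $\frac{4895}{676} \approx 7.2411$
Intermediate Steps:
$U = -6$
$C{\left(R \right)} = -54 + 12 R$ ($C{\left(R \right)} = -54 + 6 \left(R + R\right) = -54 + 6 \cdot 2 R = -54 + 12 R$)
$g = -12$ ($g = 4 \left(-6 - -3\right) = 4 \left(-6 + 3\right) = 4 \left(-3\right) = -12$)
$G{\left(n \right)} = -36 - 162 n$ ($G{\left(n \right)} = 3 \left(\left(-54 + 12 \cdot 0\right) n - 12\right) = 3 \left(\left(-54 + 0\right) n - 12\right) = 3 \left(- 54 n - 12\right) = 3 \left(-12 - 54 n\right) = -36 - 162 n$)
$x = - \frac{26}{45}$ ($x = 26 \left(- \frac{1}{45}\right) = - \frac{26}{45} \approx -0.57778$)
$- \frac{3916}{x G{\left(U \right)}} = - \frac{3916}{\left(- \frac{26}{45}\right) \left(-36 - -972\right)} = - \frac{3916}{\left(- \frac{26}{45}\right) \left(-36 + 972\right)} = - \frac{3916}{\left(- \frac{26}{45}\right) 936} = - \frac{3916}{- \frac{2704}{5}} = \left(-3916\right) \left(- \frac{5}{2704}\right) = \frac{4895}{676}$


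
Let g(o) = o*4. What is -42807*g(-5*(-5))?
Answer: -4280700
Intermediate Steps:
g(o) = 4*o
-42807*g(-5*(-5)) = -171228*(-5*(-5)) = -171228*25 = -42807*100 = -4280700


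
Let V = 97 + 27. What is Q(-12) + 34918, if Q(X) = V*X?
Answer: 33430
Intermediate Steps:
V = 124
Q(X) = 124*X
Q(-12) + 34918 = 124*(-12) + 34918 = -1488 + 34918 = 33430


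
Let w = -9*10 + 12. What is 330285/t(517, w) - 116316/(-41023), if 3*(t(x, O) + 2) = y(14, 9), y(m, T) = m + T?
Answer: 40649822037/697391 ≈ 58288.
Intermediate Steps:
y(m, T) = T + m
w = -78 (w = -90 + 12 = -78)
t(x, O) = 17/3 (t(x, O) = -2 + (9 + 14)/3 = -2 + (1/3)*23 = -2 + 23/3 = 17/3)
330285/t(517, w) - 116316/(-41023) = 330285/(17/3) - 116316/(-41023) = 330285*(3/17) - 116316*(-1/41023) = 990855/17 + 116316/41023 = 40649822037/697391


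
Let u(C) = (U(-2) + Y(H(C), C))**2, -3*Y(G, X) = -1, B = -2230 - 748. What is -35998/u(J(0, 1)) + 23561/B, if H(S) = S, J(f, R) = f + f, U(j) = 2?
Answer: -965972885/145922 ≈ -6619.8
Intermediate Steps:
B = -2978
J(f, R) = 2*f
Y(G, X) = 1/3 (Y(G, X) = -1/3*(-1) = 1/3)
u(C) = 49/9 (u(C) = (2 + 1/3)**2 = (7/3)**2 = 49/9)
-35998/u(J(0, 1)) + 23561/B = -35998/49/9 + 23561/(-2978) = -35998*9/49 + 23561*(-1/2978) = -323982/49 - 23561/2978 = -965972885/145922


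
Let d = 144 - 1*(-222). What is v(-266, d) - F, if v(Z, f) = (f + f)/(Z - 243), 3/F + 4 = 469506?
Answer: -343676991/238976518 ≈ -1.4381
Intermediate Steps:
d = 366 (d = 144 + 222 = 366)
F = 3/469502 (F = 3/(-4 + 469506) = 3/469502 ≈ 6.3897e-6)
v(Z, f) = 2*f/(-243 + Z) (v(Z, f) = (2*f)/(-243 + Z) = 2*f/(-243 + Z))
v(-266, d) - F = 2*366/(-243 - 266) - 1*3/469502 = 2*366/(-509) - 3/469502 = 2*366*(-1/509) - 3/469502 = -732/509 - 3/469502 = -343676991/238976518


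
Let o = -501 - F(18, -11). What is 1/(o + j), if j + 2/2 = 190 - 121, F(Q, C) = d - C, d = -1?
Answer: -1/443 ≈ -0.0022573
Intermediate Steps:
F(Q, C) = -1 - C
o = -511 (o = -501 - (-1 - 1*(-11)) = -501 - (-1 + 11) = -501 - 1*10 = -501 - 10 = -511)
j = 68 (j = -1 + (190 - 121) = -1 + 69 = 68)
1/(o + j) = 1/(-511 + 68) = 1/(-443) = -1/443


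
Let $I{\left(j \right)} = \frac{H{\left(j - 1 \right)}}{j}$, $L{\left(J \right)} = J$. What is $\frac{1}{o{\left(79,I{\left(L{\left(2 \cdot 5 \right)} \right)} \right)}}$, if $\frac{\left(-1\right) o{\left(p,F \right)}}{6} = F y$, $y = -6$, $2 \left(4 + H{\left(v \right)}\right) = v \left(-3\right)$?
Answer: $- \frac{1}{63} \approx -0.015873$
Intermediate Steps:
$H{\left(v \right)} = -4 - \frac{3 v}{2}$ ($H{\left(v \right)} = -4 + \frac{v \left(-3\right)}{2} = -4 + \frac{\left(-3\right) v}{2} = -4 - \frac{3 v}{2}$)
$I{\left(j \right)} = \frac{- \frac{5}{2} - \frac{3 j}{2}}{j}$ ($I{\left(j \right)} = \frac{-4 - \frac{3 \left(j - 1\right)}{2}}{j} = \frac{-4 - \frac{3 \left(-1 + j\right)}{2}}{j} = \frac{-4 - \left(- \frac{3}{2} + \frac{3 j}{2}\right)}{j} = \frac{- \frac{5}{2} - \frac{3 j}{2}}{j}$)
$o{\left(p,F \right)} = 36 F$ ($o{\left(p,F \right)} = - 6 F \left(-6\right) = - 6 \left(- 6 F\right) = 36 F$)
$\frac{1}{o{\left(79,I{\left(L{\left(2 \cdot 5 \right)} \right)} \right)}} = \frac{1}{36 \frac{-5 - 3 \cdot 2 \cdot 5}{2 \cdot 2 \cdot 5}} = \frac{1}{36 \frac{-5 - 30}{2 \cdot 10}} = \frac{1}{36 \cdot \frac{1}{2} \cdot \frac{1}{10} \left(-5 - 30\right)} = \frac{1}{36 \cdot \frac{1}{2} \cdot \frac{1}{10} \left(-35\right)} = \frac{1}{36 \left(- \frac{7}{4}\right)} = \frac{1}{-63} = - \frac{1}{63}$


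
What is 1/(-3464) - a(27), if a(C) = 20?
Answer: -69281/3464 ≈ -20.000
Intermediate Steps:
1/(-3464) - a(27) = 1/(-3464) - 1*20 = -1/3464 - 20 = -69281/3464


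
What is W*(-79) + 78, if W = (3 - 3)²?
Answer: 78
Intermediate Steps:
W = 0 (W = 0² = 0)
W*(-79) + 78 = 0*(-79) + 78 = 0 + 78 = 78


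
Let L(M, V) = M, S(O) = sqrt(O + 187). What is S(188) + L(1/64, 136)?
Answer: 1/64 + 5*sqrt(15) ≈ 19.381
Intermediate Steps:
S(O) = sqrt(187 + O)
S(188) + L(1/64, 136) = sqrt(187 + 188) + 1/64 = sqrt(375) + 1/64 = 5*sqrt(15) + 1/64 = 1/64 + 5*sqrt(15)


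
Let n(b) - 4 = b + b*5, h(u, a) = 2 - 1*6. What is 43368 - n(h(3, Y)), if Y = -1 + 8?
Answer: 43388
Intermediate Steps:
Y = 7
h(u, a) = -4 (h(u, a) = 2 - 6 = -4)
n(b) = 4 + 6*b (n(b) = 4 + (b + b*5) = 4 + (b + 5*b) = 4 + 6*b)
43368 - n(h(3, Y)) = 43368 - (4 + 6*(-4)) = 43368 - (4 - 24) = 43368 - 1*(-20) = 43368 + 20 = 43388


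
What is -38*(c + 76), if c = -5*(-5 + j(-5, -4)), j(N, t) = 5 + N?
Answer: -3838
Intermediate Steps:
c = 25 (c = -5*(-5 + (5 - 5)) = -5*(-5 + 0) = -5*(-5) = 25)
-38*(c + 76) = -38*(25 + 76) = -38*101 = -3838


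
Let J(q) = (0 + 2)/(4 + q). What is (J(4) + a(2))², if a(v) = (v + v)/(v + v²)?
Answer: 121/144 ≈ 0.84028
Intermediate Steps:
J(q) = 2/(4 + q)
a(v) = 2*v/(v + v²) (a(v) = (2*v)/(v + v²) = 2*v/(v + v²))
(J(4) + a(2))² = (2/(4 + 4) + 2/(1 + 2))² = (2/8 + 2/3)² = (2*(⅛) + 2*(⅓))² = (¼ + ⅔)² = (11/12)² = 121/144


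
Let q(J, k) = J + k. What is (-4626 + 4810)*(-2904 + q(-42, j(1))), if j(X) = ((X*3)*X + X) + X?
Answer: -541144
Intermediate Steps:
j(X) = 2*X + 3*X² (j(X) = ((3*X)*X + X) + X = (3*X² + X) + X = (X + 3*X²) + X = 2*X + 3*X²)
(-4626 + 4810)*(-2904 + q(-42, j(1))) = (-4626 + 4810)*(-2904 + (-42 + 1*(2 + 3*1))) = 184*(-2904 + (-42 + 1*(2 + 3))) = 184*(-2904 + (-42 + 1*5)) = 184*(-2904 + (-42 + 5)) = 184*(-2904 - 37) = 184*(-2941) = -541144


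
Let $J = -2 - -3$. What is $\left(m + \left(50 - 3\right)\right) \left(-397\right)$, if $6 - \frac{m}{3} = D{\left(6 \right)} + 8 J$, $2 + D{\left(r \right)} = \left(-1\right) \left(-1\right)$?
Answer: $-17468$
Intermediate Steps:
$D{\left(r \right)} = -1$ ($D{\left(r \right)} = -2 - -1 = -2 + 1 = -1$)
$J = 1$ ($J = -2 + 3 = 1$)
$m = -3$ ($m = 18 - 3 \left(-1 + 8 \cdot 1\right) = 18 - 3 \left(-1 + 8\right) = 18 - 21 = -3$)
$\left(m + \left(50 - 3\right)\right) \left(-397\right) = \left(-3 + \left(50 - 3\right)\right) \left(-397\right) = \left(-3 + 47\right) \left(-397\right) = 44 \left(-397\right) = -17468$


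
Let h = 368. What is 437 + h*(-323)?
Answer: -118427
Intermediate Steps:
437 + h*(-323) = 437 + 368*(-323) = 437 - 118864 = -118427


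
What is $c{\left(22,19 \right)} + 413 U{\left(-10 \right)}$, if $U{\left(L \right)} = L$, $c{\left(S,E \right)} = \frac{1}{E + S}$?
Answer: $- \frac{169329}{41} \approx -4130.0$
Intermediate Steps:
$c{\left(22,19 \right)} + 413 U{\left(-10 \right)} = \frac{1}{19 + 22} + 413 \left(-10\right) = \frac{1}{41} - 4130 = - \frac{169329}{41}$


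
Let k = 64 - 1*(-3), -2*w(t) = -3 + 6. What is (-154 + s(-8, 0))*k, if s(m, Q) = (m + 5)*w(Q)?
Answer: -20033/2 ≈ -10017.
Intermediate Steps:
w(t) = -3/2 (w(t) = -(-3 + 6)/2 = -1/2*3 = -3/2)
s(m, Q) = -15/2 - 3*m/2 (s(m, Q) = (m + 5)*(-3/2) = (5 + m)*(-3/2) = -15/2 - 3*m/2)
k = 67 (k = 64 + 3 = 67)
(-154 + s(-8, 0))*k = (-154 + (-15/2 - 3/2*(-8)))*67 = (-154 + (-15/2 + 12))*67 = (-154 + 9/2)*67 = -299/2*67 = -20033/2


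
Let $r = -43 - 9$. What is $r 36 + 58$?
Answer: $-1814$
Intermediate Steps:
$r = -52$ ($r = -43 - 9 = -52$)
$r 36 + 58 = \left(-52\right) 36 + 58 = -1872 + 58 = -1814$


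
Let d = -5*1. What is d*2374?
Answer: -11870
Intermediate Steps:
d = -5
d*2374 = -5*2374 = -11870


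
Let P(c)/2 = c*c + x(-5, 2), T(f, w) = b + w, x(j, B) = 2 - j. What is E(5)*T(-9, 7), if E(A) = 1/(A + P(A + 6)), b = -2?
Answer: 5/261 ≈ 0.019157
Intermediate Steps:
T(f, w) = -2 + w
P(c) = 14 + 2*c² (P(c) = 2*(c*c + (2 - 1*(-5))) = 2*(c² + (2 + 5)) = 2*(c² + 7) = 2*(7 + c²) = 14 + 2*c²)
E(A) = 1/(14 + A + 2*(6 + A)²) (E(A) = 1/(A + (14 + 2*(A + 6)²)) = 1/(A + (14 + 2*(6 + A)²)) = 1/(14 + A + 2*(6 + A)²))
E(5)*T(-9, 7) = (-2 + 7)/(14 + 5 + 2*(6 + 5)²) = 5/(14 + 5 + 2*11²) = 5/(14 + 5 + 2*121) = 5/(14 + 5 + 242) = 5/261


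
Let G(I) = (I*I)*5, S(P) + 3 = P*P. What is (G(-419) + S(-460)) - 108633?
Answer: 980769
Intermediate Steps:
S(P) = -3 + P**2 (S(P) = -3 + P*P = -3 + P**2)
G(I) = 5*I**2 (G(I) = I**2*5 = 5*I**2)
(G(-419) + S(-460)) - 108633 = (5*(-419)**2 + (-3 + (-460)**2)) - 108633 = (5*175561 + (-3 + 211600)) - 108633 = (877805 + 211597) - 108633 = 1089402 - 108633 = 980769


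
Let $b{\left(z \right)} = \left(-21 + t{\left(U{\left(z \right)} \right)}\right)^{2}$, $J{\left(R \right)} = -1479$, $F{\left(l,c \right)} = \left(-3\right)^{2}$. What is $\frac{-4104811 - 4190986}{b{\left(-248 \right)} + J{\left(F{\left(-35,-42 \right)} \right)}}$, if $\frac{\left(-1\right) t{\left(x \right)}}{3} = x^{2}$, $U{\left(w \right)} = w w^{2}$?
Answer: $- \frac{8295797}{487149969117361503572344699890} \approx -1.7029 \cdot 10^{-23}$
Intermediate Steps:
$F{\left(l,c \right)} = 9$
$U{\left(w \right)} = w^{3}$
$t{\left(x \right)} = - 3 x^{2}$
$b{\left(z \right)} = \left(-21 - 3 z^{6}\right)^{2}$ ($b{\left(z \right)} = \left(-21 - 3 \left(z^{3}\right)^{2}\right)^{2} = \left(-21 - 3 z^{6}\right)^{2}$)
$\frac{-4104811 - 4190986}{b{\left(-248 \right)} + J{\left(F{\left(-35,-42 \right)} \right)}} = \frac{-4104811 - 4190986}{9 \left(7 + \left(-248\right)^{6}\right)^{2} - 1479} = - \frac{8295797}{9 \left(7 + 232653764952064\right)^{2} - 1479} = - \frac{8295797}{9 \cdot 232653764952071^{2} - 1479} = - \frac{8295797}{9 \cdot 54127774346373500396927189041 - 1479} = - \frac{8295797}{487149969117361503572344701369 - 1479} = - \frac{8295797}{487149969117361503572344699890}$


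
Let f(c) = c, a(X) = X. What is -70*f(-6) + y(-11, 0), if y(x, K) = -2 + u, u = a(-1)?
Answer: 417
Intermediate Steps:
u = -1
y(x, K) = -3 (y(x, K) = -2 - 1 = -3)
-70*f(-6) + y(-11, 0) = -70*(-6) - 3 = 420 - 3 = 417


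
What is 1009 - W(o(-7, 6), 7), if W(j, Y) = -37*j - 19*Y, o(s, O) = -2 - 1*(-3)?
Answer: 1179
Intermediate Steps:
o(s, O) = 1 (o(s, O) = -2 + 3 = 1)
1009 - W(o(-7, 6), 7) = 1009 - (-37*1 - 19*7) = 1009 - (-37 - 133) = 1009 - 1*(-170) = 1009 + 170 = 1179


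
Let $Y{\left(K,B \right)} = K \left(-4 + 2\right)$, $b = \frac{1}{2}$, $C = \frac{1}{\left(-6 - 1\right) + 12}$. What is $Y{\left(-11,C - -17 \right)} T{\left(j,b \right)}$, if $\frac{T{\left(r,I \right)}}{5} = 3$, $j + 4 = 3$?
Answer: $330$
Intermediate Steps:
$C = \frac{1}{5}$ ($C = \frac{1}{-7 + 12} = \frac{1}{5} \approx 0.2$)
$j = -1$ ($j = -4 + 3 = -1$)
$b = \frac{1}{2} \approx 0.5$
$T{\left(r,I \right)} = 15$ ($T{\left(r,I \right)} = 5 \cdot 3 = 15$)
$Y{\left(K,B \right)} = - 2 K$ ($Y{\left(K,B \right)} = K \left(-2\right) = - 2 K$)
$Y{\left(-11,C - -17 \right)} T{\left(j,b \right)} = \left(-2\right) \left(-11\right) 15 = 22 \cdot 15 = 330$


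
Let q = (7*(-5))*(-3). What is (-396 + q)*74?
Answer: -21534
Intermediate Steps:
q = 105 (q = -35*(-3) = 105)
(-396 + q)*74 = (-396 + 105)*74 = -291*74 = -21534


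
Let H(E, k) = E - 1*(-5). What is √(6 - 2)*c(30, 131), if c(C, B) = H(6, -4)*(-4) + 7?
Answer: -74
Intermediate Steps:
H(E, k) = 5 + E (H(E, k) = E + 5 = 5 + E)
c(C, B) = -37 (c(C, B) = (5 + 6)*(-4) + 7 = 11*(-4) + 7 = -44 + 7 = -37)
√(6 - 2)*c(30, 131) = √(6 - 2)*(-37) = √4*(-37) = 2*(-37) = -74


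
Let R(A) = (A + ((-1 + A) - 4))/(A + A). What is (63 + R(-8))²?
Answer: 1058841/256 ≈ 4136.1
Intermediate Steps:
R(A) = (-5 + 2*A)/(2*A) (R(A) = (A + (-5 + A))/((2*A)) = (-5 + 2*A)*(1/(2*A)) = (-5 + 2*A)/(2*A))
(63 + R(-8))² = (63 + (-5/2 - 8)/(-8))² = (63 - ⅛*(-21/2))² = (63 + 21/16)² = (1029/16)² = 1058841/256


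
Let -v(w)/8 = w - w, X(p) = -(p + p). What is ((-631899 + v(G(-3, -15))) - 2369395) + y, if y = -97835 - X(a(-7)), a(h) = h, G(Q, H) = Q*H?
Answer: -3099143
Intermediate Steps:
G(Q, H) = H*Q
X(p) = -2*p
v(w) = 0 (v(w) = -8*(w - w) = -8*0 = 0)
y = -97849 (y = -97835 - (-2)*(-7) = -97835 - 1*14 = -97835 - 14 = -97849)
((-631899 + v(G(-3, -15))) - 2369395) + y = ((-631899 + 0) - 2369395) - 97849 = (-631899 - 2369395) - 97849 = -3001294 - 97849 = -3099143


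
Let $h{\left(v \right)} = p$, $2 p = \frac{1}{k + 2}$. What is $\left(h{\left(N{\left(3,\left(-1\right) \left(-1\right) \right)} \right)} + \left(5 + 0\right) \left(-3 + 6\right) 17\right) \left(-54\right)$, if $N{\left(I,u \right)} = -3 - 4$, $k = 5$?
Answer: $- \frac{96417}{7} \approx -13774.0$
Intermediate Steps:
$N{\left(I,u \right)} = -7$ ($N{\left(I,u \right)} = -3 - 4 = -7$)
$p = \frac{1}{14}$ ($p = \frac{1}{2 \left(5 + 2\right)} = \frac{1}{2 \cdot 7} = \frac{1}{2} \cdot \frac{1}{7} = \frac{1}{14} \approx 0.071429$)
$h{\left(v \right)} = \frac{1}{14}$
$\left(h{\left(N{\left(3,\left(-1\right) \left(-1\right) \right)} \right)} + \left(5 + 0\right) \left(-3 + 6\right) 17\right) \left(-54\right) = \left(\frac{1}{14} + \left(5 + 0\right) \left(-3 + 6\right) 17\right) \left(-54\right) = \left(\frac{1}{14} + 5 \cdot 3 \cdot 17\right) \left(-54\right) = \left(\frac{1}{14} + 15 \cdot 17\right) \left(-54\right) = \left(\frac{1}{14} + 255\right) \left(-54\right) = \frac{3571}{14} \left(-54\right) = - \frac{96417}{7}$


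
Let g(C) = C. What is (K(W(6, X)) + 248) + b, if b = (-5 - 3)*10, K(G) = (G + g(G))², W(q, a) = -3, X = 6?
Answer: 204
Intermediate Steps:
K(G) = 4*G² (K(G) = (G + G)² = (2*G)² = 4*G²)
b = -80 (b = -8*10 = -80)
(K(W(6, X)) + 248) + b = (4*(-3)² + 248) - 80 = (4*9 + 248) - 80 = (36 + 248) - 80 = 284 - 80 = 204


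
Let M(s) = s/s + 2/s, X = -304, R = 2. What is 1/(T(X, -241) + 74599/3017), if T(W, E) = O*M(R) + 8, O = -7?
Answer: 431/8071 ≈ 0.053401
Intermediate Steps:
M(s) = 1 + 2/s
T(W, E) = -6 (T(W, E) = -7*(2 + 2)/2 + 8 = -7*4/2 + 8 = -7*2 + 8 = -14 + 8 = -6)
1/(T(X, -241) + 74599/3017) = 1/(-6 + 74599/3017) = 1/(-6 + 74599*(1/3017)) = 1/(-6 + 10657/431) = 1/(8071/431) = 431/8071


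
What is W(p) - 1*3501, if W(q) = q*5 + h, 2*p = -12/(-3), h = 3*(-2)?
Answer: -3497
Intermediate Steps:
h = -6
p = 2 (p = (-12/(-3))/2 = (-12*(-1/3))/2 = (1/2)*4 = 2)
W(q) = -6 + 5*q (W(q) = q*5 - 6 = 5*q - 6 = -6 + 5*q)
W(p) - 1*3501 = (-6 + 5*2) - 1*3501 = (-6 + 10) - 3501 = 4 - 3501 = -3497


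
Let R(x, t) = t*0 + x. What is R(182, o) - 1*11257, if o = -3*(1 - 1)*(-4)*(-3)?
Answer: -11075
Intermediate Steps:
o = 0 (o = -0*(-4)*(-3) = -3*0*(-3) = 0*(-3) = 0)
R(x, t) = x (R(x, t) = 0 + x = x)
R(182, o) - 1*11257 = 182 - 1*11257 = 182 - 11257 = -11075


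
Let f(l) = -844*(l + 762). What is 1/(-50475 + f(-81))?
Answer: -1/625239 ≈ -1.5994e-6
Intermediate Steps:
f(l) = -643128 - 844*l (f(l) = -844*(762 + l) = -643128 - 844*l)
1/(-50475 + f(-81)) = 1/(-50475 + (-643128 - 844*(-81))) = 1/(-50475 + (-643128 + 68364)) = 1/(-50475 - 574764) = 1/(-625239) = -1/625239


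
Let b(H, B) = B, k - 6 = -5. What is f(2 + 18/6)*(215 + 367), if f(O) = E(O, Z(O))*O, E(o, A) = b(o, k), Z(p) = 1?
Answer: 2910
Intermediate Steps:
k = 1 (k = 6 - 5 = 1)
E(o, A) = 1
f(O) = O (f(O) = 1*O = O)
f(2 + 18/6)*(215 + 367) = (2 + 18/6)*(215 + 367) = (2 + 18*(⅙))*582 = (2 + 3)*582 = 5*582 = 2910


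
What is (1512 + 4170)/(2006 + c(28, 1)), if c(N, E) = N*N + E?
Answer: 5682/2791 ≈ 2.0358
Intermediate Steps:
c(N, E) = E + N² (c(N, E) = N² + E = E + N²)
(1512 + 4170)/(2006 + c(28, 1)) = (1512 + 4170)/(2006 + (1 + 28²)) = 5682/(2006 + (1 + 784)) = 5682/(2006 + 785) = 5682/2791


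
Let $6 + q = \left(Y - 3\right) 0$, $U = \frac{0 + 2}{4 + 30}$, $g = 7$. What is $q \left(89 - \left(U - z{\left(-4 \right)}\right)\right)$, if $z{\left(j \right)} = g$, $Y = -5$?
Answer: $- \frac{9786}{17} \approx -575.65$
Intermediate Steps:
$z{\left(j \right)} = 7$
$U = \frac{1}{17}$ ($U = \frac{2}{34} = 2 \cdot \frac{1}{34} = \frac{1}{17} \approx 0.058824$)
$q = -6$ ($q = -6 + \left(-5 - 3\right) 0 = -6 - 0 = -6 + 0 = -6$)
$q \left(89 - \left(U - z{\left(-4 \right)}\right)\right) = - 6 \left(89 + \left(7 - \frac{1}{17}\right)\right) = - 6 \left(89 + \frac{118}{17}\right) = \left(-6\right) \frac{1631}{17} = - \frac{9786}{17}$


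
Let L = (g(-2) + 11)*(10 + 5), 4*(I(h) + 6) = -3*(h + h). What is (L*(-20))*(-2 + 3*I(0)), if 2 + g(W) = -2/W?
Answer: 60000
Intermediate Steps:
I(h) = -6 - 3*h/2 (I(h) = -6 + (-3*(h + h))/4 = -6 + (-6*h)/4 = -6 - 3*h/2)
g(W) = -2 - 2/W
L = 150 (L = ((-2 - 2/(-2)) + 11)*(10 + 5) = ((-2 - 2*(-½)) + 11)*15 = ((-2 + 1) + 11)*15 = (-1 + 11)*15 = 10*15 = 150)
(L*(-20))*(-2 + 3*I(0)) = (150*(-20))*(-2 + 3*(-6 - 3/2*0)) = -3000*(-2 + 3*(-6 + 0)) = -3000*(-2 + 3*(-6)) = -3000*(-2 - 18) = -3000*(-20) = 60000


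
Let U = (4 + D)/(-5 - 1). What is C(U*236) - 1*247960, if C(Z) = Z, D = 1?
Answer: -744470/3 ≈ -2.4816e+5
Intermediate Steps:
U = -⅚ (U = (4 + 1)/(-5 - 1) = 5/(-6) = 5*(-⅙) = -⅚ ≈ -0.83333)
C(U*236) - 1*247960 = -⅚*236 - 1*247960 = -590/3 - 247960 = -744470/3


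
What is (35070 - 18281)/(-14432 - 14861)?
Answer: -16789/29293 ≈ -0.57314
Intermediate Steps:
(35070 - 18281)/(-14432 - 14861) = 16789/(-29293) = 16789*(-1/29293) = -16789/29293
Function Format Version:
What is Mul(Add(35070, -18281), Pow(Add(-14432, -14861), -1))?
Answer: Rational(-16789, 29293) ≈ -0.57314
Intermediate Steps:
Mul(Add(35070, -18281), Pow(Add(-14432, -14861), -1)) = Mul(16789, Pow(-29293, -1)) = Mul(16789, Rational(-1, 29293)) = Rational(-16789, 29293)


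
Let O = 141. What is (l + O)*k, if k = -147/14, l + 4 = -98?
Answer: -819/2 ≈ -409.50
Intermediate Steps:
l = -102 (l = -4 - 98 = -102)
k = -21/2 (k = -147*1/14 = -21/2 ≈ -10.500)
(l + O)*k = (-102 + 141)*(-21/2) = 39*(-21/2) = -819/2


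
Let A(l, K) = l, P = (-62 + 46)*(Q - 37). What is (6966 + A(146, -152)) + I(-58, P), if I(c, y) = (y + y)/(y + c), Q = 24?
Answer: 533608/75 ≈ 7114.8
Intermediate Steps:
P = 208 (P = (-62 + 46)*(24 - 37) = -16*(-13) = 208)
I(c, y) = 2*y/(c + y) (I(c, y) = (2*y)/(c + y) = 2*y/(c + y))
(6966 + A(146, -152)) + I(-58, P) = (6966 + 146) + 2*208/(-58 + 208) = 7112 + 2*208/150 = 7112 + 2*208*(1/150) = 7112 + 208/75 = 533608/75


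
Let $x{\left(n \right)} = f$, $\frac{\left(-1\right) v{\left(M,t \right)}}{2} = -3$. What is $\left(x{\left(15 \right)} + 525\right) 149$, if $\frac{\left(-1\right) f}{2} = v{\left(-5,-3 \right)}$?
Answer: $76437$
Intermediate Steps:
$v{\left(M,t \right)} = 6$ ($v{\left(M,t \right)} = \left(-2\right) \left(-3\right) = 6$)
$f = -12$ ($f = \left(-2\right) 6 = -12$)
$x{\left(n \right)} = -12$
$\left(x{\left(15 \right)} + 525\right) 149 = \left(-12 + 525\right) 149 = 513 \cdot 149 = 76437$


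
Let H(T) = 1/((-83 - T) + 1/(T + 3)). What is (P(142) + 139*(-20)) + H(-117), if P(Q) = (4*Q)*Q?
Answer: 301769614/3875 ≈ 77876.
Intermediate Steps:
P(Q) = 4*Q²
H(T) = 1/(-83 + 1/(3 + T) - T) (H(T) = 1/((-83 - T) + 1/(3 + T)) = 1/(-83 + 1/(3 + T) - T))
(P(142) + 139*(-20)) + H(-117) = (4*142² + 139*(-20)) + (-3 - 1*(-117))/(248 + (-117)² + 86*(-117)) = (4*20164 - 2780) + (-3 + 117)/(248 + 13689 - 10062) = (80656 - 2780) + 114/3875 = 77876 + (1/3875)*114 = 77876 + 114/3875 = 301769614/3875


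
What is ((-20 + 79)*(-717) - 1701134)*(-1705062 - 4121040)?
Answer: 10157441792574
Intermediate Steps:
((-20 + 79)*(-717) - 1701134)*(-1705062 - 4121040) = (59*(-717) - 1701134)*(-5826102) = (-42303 - 1701134)*(-5826102) = -1743437*(-5826102) = 10157441792574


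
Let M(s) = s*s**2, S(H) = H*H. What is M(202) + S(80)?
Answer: 8248808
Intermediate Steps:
S(H) = H**2
M(s) = s**3
M(202) + S(80) = 202**3 + 80**2 = 8242408 + 6400 = 8248808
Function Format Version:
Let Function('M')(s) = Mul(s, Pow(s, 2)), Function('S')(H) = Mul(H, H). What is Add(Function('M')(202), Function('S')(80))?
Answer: 8248808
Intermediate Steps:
Function('S')(H) = Pow(H, 2)
Function('M')(s) = Pow(s, 3)
Add(Function('M')(202), Function('S')(80)) = Add(Pow(202, 3), Pow(80, 2)) = Add(8242408, 6400) = 8248808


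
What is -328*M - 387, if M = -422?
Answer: 138029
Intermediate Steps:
-328*M - 387 = -328*(-422) - 387 = 138416 - 387 = 138029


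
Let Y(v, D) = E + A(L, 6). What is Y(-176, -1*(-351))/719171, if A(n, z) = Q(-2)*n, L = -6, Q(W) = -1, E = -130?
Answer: -124/719171 ≈ -0.00017242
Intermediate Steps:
A(n, z) = -n
Y(v, D) = -124 (Y(v, D) = -130 - 1*(-6) = -130 + 6 = -124)
Y(-176, -1*(-351))/719171 = -124/719171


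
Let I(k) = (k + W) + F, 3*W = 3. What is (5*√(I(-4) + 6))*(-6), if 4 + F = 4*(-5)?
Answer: -30*I*√21 ≈ -137.48*I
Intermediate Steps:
W = 1 (W = (⅓)*3 = 1)
F = -24 (F = -4 + 4*(-5) = -4 - 20 = -24)
I(k) = -23 + k (I(k) = (k + 1) - 24 = (1 + k) - 24 = -23 + k)
(5*√(I(-4) + 6))*(-6) = (5*√((-23 - 4) + 6))*(-6) = (5*√(-27 + 6))*(-6) = (5*√(-21))*(-6) = (5*(I*√21))*(-6) = (5*I*√21)*(-6) = -30*I*√21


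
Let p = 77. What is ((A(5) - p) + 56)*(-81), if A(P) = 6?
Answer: 1215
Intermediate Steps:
((A(5) - p) + 56)*(-81) = ((6 - 1*77) + 56)*(-81) = ((6 - 77) + 56)*(-81) = (-71 + 56)*(-81) = -15*(-81) = 1215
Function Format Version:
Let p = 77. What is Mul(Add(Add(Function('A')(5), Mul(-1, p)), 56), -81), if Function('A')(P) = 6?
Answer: 1215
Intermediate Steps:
Mul(Add(Add(Function('A')(5), Mul(-1, p)), 56), -81) = Mul(Add(Add(6, Mul(-1, 77)), 56), -81) = Mul(Add(Add(6, -77), 56), -81) = Mul(Add(-71, 56), -81) = Mul(-15, -81) = 1215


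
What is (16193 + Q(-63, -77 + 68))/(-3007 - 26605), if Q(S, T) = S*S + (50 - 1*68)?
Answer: -5036/7403 ≈ -0.68026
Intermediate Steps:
Q(S, T) = -18 + S² (Q(S, T) = S² + (50 - 68) = S² - 18 = -18 + S²)
(16193 + Q(-63, -77 + 68))/(-3007 - 26605) = (16193 + (-18 + (-63)²))/(-3007 - 26605) = (16193 + (-18 + 3969))/(-29612) = (16193 + 3951)*(-1/29612) = 20144*(-1/29612) = -5036/7403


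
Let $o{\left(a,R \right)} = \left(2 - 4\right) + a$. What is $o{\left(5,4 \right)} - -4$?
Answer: $7$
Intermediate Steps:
$o{\left(a,R \right)} = -2 + a$
$o{\left(5,4 \right)} - -4 = \left(-2 + 5\right) - -4 = 3 + 4 = 7$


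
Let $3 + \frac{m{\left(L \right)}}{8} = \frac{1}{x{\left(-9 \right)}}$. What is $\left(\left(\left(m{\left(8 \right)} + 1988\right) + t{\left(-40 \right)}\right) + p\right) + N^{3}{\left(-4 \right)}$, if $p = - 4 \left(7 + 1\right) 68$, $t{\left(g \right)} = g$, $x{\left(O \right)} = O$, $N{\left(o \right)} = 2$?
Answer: $- \frac{2204}{9} \approx -244.89$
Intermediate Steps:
$m{\left(L \right)} = - \frac{224}{9}$ ($m{\left(L \right)} = -24 + \frac{8}{-9} = -24 + 8 \left(- \frac{1}{9}\right) = -24 - \frac{8}{9} = - \frac{224}{9}$)
$p = -2176$ ($p = \left(-4\right) 8 \cdot 68 = \left(-32\right) 68 = -2176$)
$\left(\left(\left(m{\left(8 \right)} + 1988\right) + t{\left(-40 \right)}\right) + p\right) + N^{3}{\left(-4 \right)} = \left(\left(\left(- \frac{224}{9} + 1988\right) - 40\right) - 2176\right) + 2^{3} = \left(\left(\frac{17668}{9} - 40\right) - 2176\right) + 8 = \left(\frac{17308}{9} - 2176\right) + 8 = - \frac{2276}{9} + 8 = - \frac{2204}{9}$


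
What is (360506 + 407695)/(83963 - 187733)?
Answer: -256067/34590 ≈ -7.4029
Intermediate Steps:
(360506 + 407695)/(83963 - 187733) = 768201/(-103770) = 768201*(-1/103770) = -256067/34590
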